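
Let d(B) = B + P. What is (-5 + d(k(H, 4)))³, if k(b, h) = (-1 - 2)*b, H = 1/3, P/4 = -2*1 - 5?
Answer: -39304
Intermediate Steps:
P = -28 (P = 4*(-2*1 - 5) = 4*(-2 - 5) = 4*(-7) = -28)
H = ⅓ ≈ 0.33333
k(b, h) = -3*b
d(B) = -28 + B (d(B) = B - 28 = -28 + B)
(-5 + d(k(H, 4)))³ = (-5 + (-28 - 3*⅓))³ = (-5 + (-28 - 1))³ = (-5 - 29)³ = (-34)³ = -39304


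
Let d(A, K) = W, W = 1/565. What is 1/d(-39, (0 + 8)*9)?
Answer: 565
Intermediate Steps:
W = 1/565 ≈ 0.0017699
d(A, K) = 1/565
1/d(-39, (0 + 8)*9) = 1/(1/565) = 565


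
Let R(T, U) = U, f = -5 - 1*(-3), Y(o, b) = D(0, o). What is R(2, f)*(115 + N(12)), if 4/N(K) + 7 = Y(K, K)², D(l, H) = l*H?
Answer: -1602/7 ≈ -228.86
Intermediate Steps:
D(l, H) = H*l
Y(o, b) = 0 (Y(o, b) = o*0 = 0)
f = -2 (f = -5 + 3 = -2)
N(K) = -4/7 (N(K) = 4/(-7 + 0²) = 4/(-7 + 0) = 4/(-7) = 4*(-⅐) = -4/7)
R(2, f)*(115 + N(12)) = -2*(115 - 4/7) = -2*801/7 = -1602/7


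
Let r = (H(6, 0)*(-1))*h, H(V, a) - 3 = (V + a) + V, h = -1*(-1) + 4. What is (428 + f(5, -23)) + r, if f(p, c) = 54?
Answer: 407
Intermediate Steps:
h = 5 (h = 1 + 4 = 5)
H(V, a) = 3 + a + 2*V (H(V, a) = 3 + ((V + a) + V) = 3 + (a + 2*V) = 3 + a + 2*V)
r = -75 (r = ((3 + 0 + 2*6)*(-1))*5 = ((3 + 0 + 12)*(-1))*5 = (15*(-1))*5 = -15*5 = -75)
(428 + f(5, -23)) + r = (428 + 54) - 75 = 482 - 75 = 407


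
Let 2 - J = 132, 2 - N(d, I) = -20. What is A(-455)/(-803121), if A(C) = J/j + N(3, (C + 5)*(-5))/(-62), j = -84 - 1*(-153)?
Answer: 4789/1717875819 ≈ 2.7877e-6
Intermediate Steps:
N(d, I) = 22 (N(d, I) = 2 - 1*(-20) = 2 + 20 = 22)
j = 69 (j = -84 + 153 = 69)
J = -130 (J = 2 - 1*132 = 2 - 132 = -130)
A(C) = -4789/2139 (A(C) = -130/69 + 22/(-62) = -130*1/69 + 22*(-1/62) = -130/69 - 11/31 = -4789/2139)
A(-455)/(-803121) = -4789/2139/(-803121) = -4789/2139*(-1/803121) = 4789/1717875819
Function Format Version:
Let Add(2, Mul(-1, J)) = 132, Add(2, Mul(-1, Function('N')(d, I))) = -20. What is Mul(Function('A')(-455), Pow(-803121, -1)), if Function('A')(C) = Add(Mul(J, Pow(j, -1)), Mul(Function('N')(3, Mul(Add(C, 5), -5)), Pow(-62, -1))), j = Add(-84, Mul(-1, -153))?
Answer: Rational(4789, 1717875819) ≈ 2.7877e-6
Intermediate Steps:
Function('N')(d, I) = 22 (Function('N')(d, I) = Add(2, Mul(-1, -20)) = Add(2, 20) = 22)
j = 69 (j = Add(-84, 153) = 69)
J = -130 (J = Add(2, Mul(-1, 132)) = Add(2, -132) = -130)
Function('A')(C) = Rational(-4789, 2139) (Function('A')(C) = Add(Mul(-130, Pow(69, -1)), Mul(22, Pow(-62, -1))) = Add(Mul(-130, Rational(1, 69)), Mul(22, Rational(-1, 62))) = Add(Rational(-130, 69), Rational(-11, 31)) = Rational(-4789, 2139))
Mul(Function('A')(-455), Pow(-803121, -1)) = Mul(Rational(-4789, 2139), Pow(-803121, -1)) = Mul(Rational(-4789, 2139), Rational(-1, 803121)) = Rational(4789, 1717875819)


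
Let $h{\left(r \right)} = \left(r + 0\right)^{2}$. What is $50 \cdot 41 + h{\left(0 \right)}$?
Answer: $2050$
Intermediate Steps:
$h{\left(r \right)} = r^{2}$
$50 \cdot 41 + h{\left(0 \right)} = 50 \cdot 41 + 0^{2} = 2050 + 0 = 2050$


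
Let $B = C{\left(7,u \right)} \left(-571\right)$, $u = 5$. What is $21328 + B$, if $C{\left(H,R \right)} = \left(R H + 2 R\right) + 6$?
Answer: $-7793$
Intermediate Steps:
$C{\left(H,R \right)} = 6 + 2 R + H R$ ($C{\left(H,R \right)} = \left(H R + 2 R\right) + 6 = \left(2 R + H R\right) + 6 = 6 + 2 R + H R$)
$B = -29121$ ($B = \left(6 + 2 \cdot 5 + 7 \cdot 5\right) \left(-571\right) = \left(6 + 10 + 35\right) \left(-571\right) = 51 \left(-571\right) = -29121$)
$21328 + B = 21328 - 29121 = -7793$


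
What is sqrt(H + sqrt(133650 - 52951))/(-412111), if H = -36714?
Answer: -I*sqrt(36714 - sqrt(80699))/412111 ≈ -0.00046314*I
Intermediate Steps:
sqrt(H + sqrt(133650 - 52951))/(-412111) = sqrt(-36714 + sqrt(133650 - 52951))/(-412111) = sqrt(-36714 + sqrt(80699))*(-1/412111) = -sqrt(-36714 + sqrt(80699))/412111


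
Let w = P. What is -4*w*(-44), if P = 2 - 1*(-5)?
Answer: 1232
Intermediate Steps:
P = 7 (P = 2 + 5 = 7)
w = 7
-4*w*(-44) = -4*7*(-44) = -28*(-44) = 1232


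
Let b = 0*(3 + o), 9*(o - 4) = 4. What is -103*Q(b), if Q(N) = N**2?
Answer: 0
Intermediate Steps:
o = 40/9 (o = 4 + (1/9)*4 = 4 + 4/9 = 40/9 ≈ 4.4444)
b = 0 (b = 0*(3 + 40/9) = 0*(67/9) = 0)
-103*Q(b) = -103*0**2 = -103*0 = 0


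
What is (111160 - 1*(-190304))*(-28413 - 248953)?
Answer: -83615863824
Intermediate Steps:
(111160 - 1*(-190304))*(-28413 - 248953) = (111160 + 190304)*(-277366) = 301464*(-277366) = -83615863824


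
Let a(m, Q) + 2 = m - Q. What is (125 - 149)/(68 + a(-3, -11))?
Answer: -12/37 ≈ -0.32432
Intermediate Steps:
a(m, Q) = -2 + m - Q (a(m, Q) = -2 + (m - Q) = -2 + m - Q)
(125 - 149)/(68 + a(-3, -11)) = (125 - 149)/(68 + (-2 - 3 - 1*(-11))) = -24/(68 + (-2 - 3 + 11)) = -24/(68 + 6) = -24/74 = (1/74)*(-24) = -12/37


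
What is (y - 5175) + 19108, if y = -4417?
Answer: 9516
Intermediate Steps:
(y - 5175) + 19108 = (-4417 - 5175) + 19108 = -9592 + 19108 = 9516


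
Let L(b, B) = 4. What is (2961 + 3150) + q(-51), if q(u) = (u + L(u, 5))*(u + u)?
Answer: 10905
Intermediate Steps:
q(u) = 2*u*(4 + u) (q(u) = (u + 4)*(u + u) = (4 + u)*(2*u) = 2*u*(4 + u))
(2961 + 3150) + q(-51) = (2961 + 3150) + 2*(-51)*(4 - 51) = 6111 + 2*(-51)*(-47) = 6111 + 4794 = 10905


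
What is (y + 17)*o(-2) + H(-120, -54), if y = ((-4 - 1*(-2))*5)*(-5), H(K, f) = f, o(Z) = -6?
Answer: -456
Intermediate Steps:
y = 50 (y = ((-4 + 2)*5)*(-5) = -2*5*(-5) = -10*(-5) = 50)
(y + 17)*o(-2) + H(-120, -54) = (50 + 17)*(-6) - 54 = 67*(-6) - 54 = -402 - 54 = -456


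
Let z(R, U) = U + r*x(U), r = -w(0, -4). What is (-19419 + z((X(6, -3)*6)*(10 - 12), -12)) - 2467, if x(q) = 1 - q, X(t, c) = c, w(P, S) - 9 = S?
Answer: -21963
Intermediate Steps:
w(P, S) = 9 + S
r = -5 (r = -(9 - 4) = -1*5 = -5)
z(R, U) = -5 + 6*U (z(R, U) = U - 5*(1 - U) = U + (-5 + 5*U) = -5 + 6*U)
(-19419 + z((X(6, -3)*6)*(10 - 12), -12)) - 2467 = (-19419 + (-5 + 6*(-12))) - 2467 = (-19419 + (-5 - 72)) - 2467 = (-19419 - 77) - 2467 = -19496 - 2467 = -21963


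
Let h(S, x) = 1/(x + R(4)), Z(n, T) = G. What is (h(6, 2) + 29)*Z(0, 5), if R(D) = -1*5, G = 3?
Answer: 86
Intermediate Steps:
R(D) = -5
Z(n, T) = 3
h(S, x) = 1/(-5 + x) (h(S, x) = 1/(x - 5) = 1/(-5 + x))
(h(6, 2) + 29)*Z(0, 5) = (1/(-5 + 2) + 29)*3 = (1/(-3) + 29)*3 = (-1/3 + 29)*3 = (86/3)*3 = 86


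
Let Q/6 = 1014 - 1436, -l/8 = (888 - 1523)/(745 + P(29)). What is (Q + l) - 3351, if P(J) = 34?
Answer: -4577777/779 ≈ -5876.5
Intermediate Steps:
l = 5080/779 (l = -8*(888 - 1523)/(745 + 34) = -(-5080)/779 = -8*(-635/779) = 5080/779 ≈ 6.5212)
Q = -2532 (Q = 6*(1014 - 1436) = 6*(-422) = -2532)
(Q + l) - 3351 = (-2532 + 5080/779) - 3351 = -1967348/779 - 3351 = -4577777/779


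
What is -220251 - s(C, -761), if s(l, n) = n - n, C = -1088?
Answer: -220251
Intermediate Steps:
s(l, n) = 0
-220251 - s(C, -761) = -220251 - 1*0 = -220251 + 0 = -220251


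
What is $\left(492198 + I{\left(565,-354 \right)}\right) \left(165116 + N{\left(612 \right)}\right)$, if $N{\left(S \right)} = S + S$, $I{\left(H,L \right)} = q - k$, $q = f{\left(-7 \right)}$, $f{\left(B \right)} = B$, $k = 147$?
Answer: $81846598960$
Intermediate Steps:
$q = -7$
$I{\left(H,L \right)} = -154$ ($I{\left(H,L \right)} = -7 - 147 = -154$)
$N{\left(S \right)} = 2 S$
$\left(492198 + I{\left(565,-354 \right)}\right) \left(165116 + N{\left(612 \right)}\right) = \left(492198 - 154\right) \left(165116 + 2 \cdot 612\right) = 492044 \left(165116 + 1224\right) = 492044 \cdot 166340 = 81846598960$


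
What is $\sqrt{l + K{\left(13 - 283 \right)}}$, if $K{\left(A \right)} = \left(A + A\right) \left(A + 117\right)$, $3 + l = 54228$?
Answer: $3 \sqrt{15205} \approx 369.93$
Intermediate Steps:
$l = 54225$ ($l = -3 + 54228 = 54225$)
$K{\left(A \right)} = 2 A \left(117 + A\right)$
$\sqrt{l + K{\left(13 - 283 \right)}} = \sqrt{54225 + 2 \left(13 - 283\right) \left(117 + \left(13 - 283\right)\right)} = \sqrt{54225 + 2 \left(-270\right) \left(117 - 270\right)} = \sqrt{54225 + 2 \left(-270\right) \left(-153\right)} = \sqrt{54225 + 82620} = \sqrt{136845} = 3 \sqrt{15205}$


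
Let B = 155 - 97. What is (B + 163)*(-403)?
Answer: -89063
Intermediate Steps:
B = 58
(B + 163)*(-403) = (58 + 163)*(-403) = 221*(-403) = -89063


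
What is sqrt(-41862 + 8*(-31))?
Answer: I*sqrt(42110) ≈ 205.21*I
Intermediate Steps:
sqrt(-41862 + 8*(-31)) = sqrt(-41862 - 248) = sqrt(-42110) = I*sqrt(42110)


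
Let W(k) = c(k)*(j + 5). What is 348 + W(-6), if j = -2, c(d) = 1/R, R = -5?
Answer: 1737/5 ≈ 347.40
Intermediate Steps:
c(d) = -⅕ (c(d) = 1/(-5) = -⅕)
W(k) = -⅗ (W(k) = -(-2 + 5)/5 = -⅕*3 = -⅗)
348 + W(-6) = 348 - ⅗ = 1737/5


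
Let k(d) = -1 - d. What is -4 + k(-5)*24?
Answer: 92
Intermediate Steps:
-4 + k(-5)*24 = -4 + (-1 - 1*(-5))*24 = -4 + (-1 + 5)*24 = -4 + 4*24 = -4 + 96 = 92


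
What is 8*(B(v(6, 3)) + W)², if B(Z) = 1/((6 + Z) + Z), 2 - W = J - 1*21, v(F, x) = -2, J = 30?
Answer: 338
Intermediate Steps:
W = -7 (W = 2 - (30 - 1*21) = 2 - (30 - 21) = 2 - 1*9 = 2 - 9 = -7)
B(Z) = 1/(6 + 2*Z)
8*(B(v(6, 3)) + W)² = 8*(1/(2*(3 - 2)) - 7)² = 8*((½)/1 - 7)² = 8*((½)*1 - 7)² = 8*(½ - 7)² = 8*(-13/2)² = 8*(169/4) = 338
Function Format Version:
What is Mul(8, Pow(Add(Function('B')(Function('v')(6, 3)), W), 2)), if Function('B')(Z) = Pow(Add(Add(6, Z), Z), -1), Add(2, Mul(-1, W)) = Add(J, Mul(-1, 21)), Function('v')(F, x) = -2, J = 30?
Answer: 338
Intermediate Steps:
W = -7 (W = Add(2, Mul(-1, Add(30, Mul(-1, 21)))) = Add(2, Mul(-1, Add(30, -21))) = Add(2, Mul(-1, 9)) = Add(2, -9) = -7)
Function('B')(Z) = Pow(Add(6, Mul(2, Z)), -1)
Mul(8, Pow(Add(Function('B')(Function('v')(6, 3)), W), 2)) = Mul(8, Pow(Add(Mul(Rational(1, 2), Pow(Add(3, -2), -1)), -7), 2)) = Mul(8, Pow(Add(Mul(Rational(1, 2), Pow(1, -1)), -7), 2)) = Mul(8, Pow(Add(Mul(Rational(1, 2), 1), -7), 2)) = Mul(8, Pow(Add(Rational(1, 2), -7), 2)) = Mul(8, Pow(Rational(-13, 2), 2)) = Mul(8, Rational(169, 4)) = 338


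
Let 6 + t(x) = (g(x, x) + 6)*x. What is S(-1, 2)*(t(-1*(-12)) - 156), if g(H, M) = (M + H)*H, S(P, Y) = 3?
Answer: 10098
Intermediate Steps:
g(H, M) = H*(H + M) (g(H, M) = (H + M)*H = H*(H + M))
t(x) = -6 + x*(6 + 2*x**2) (t(x) = -6 + (x*(x + x) + 6)*x = -6 + (x*(2*x) + 6)*x = -6 + (2*x**2 + 6)*x = -6 + (6 + 2*x**2)*x = -6 + x*(6 + 2*x**2))
S(-1, 2)*(t(-1*(-12)) - 156) = 3*((-6 + 2*(-1*(-12))**3 + 6*(-1*(-12))) - 156) = 3*((-6 + 2*12**3 + 6*12) - 156) = 3*((-6 + 2*1728 + 72) - 156) = 3*((-6 + 3456 + 72) - 156) = 3*(3522 - 156) = 3*3366 = 10098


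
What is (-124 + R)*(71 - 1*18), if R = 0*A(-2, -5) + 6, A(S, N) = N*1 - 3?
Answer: -6254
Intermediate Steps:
A(S, N) = -3 + N (A(S, N) = N - 3 = -3 + N)
R = 6 (R = 0*(-3 - 5) + 6 = 0*(-8) + 6 = 0 + 6 = 6)
(-124 + R)*(71 - 1*18) = (-124 + 6)*(71 - 1*18) = -118*(71 - 18) = -118*53 = -6254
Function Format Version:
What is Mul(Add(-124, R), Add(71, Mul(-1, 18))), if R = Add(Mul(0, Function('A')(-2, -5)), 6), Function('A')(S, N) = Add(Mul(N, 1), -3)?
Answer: -6254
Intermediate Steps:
Function('A')(S, N) = Add(-3, N) (Function('A')(S, N) = Add(N, -3) = Add(-3, N))
R = 6 (R = Add(Mul(0, Add(-3, -5)), 6) = Add(Mul(0, -8), 6) = Add(0, 6) = 6)
Mul(Add(-124, R), Add(71, Mul(-1, 18))) = Mul(Add(-124, 6), Add(71, Mul(-1, 18))) = Mul(-118, Add(71, -18)) = Mul(-118, 53) = -6254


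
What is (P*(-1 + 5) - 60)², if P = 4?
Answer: 1936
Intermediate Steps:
(P*(-1 + 5) - 60)² = (4*(-1 + 5) - 60)² = (4*4 - 60)² = (16 - 60)² = (-44)² = 1936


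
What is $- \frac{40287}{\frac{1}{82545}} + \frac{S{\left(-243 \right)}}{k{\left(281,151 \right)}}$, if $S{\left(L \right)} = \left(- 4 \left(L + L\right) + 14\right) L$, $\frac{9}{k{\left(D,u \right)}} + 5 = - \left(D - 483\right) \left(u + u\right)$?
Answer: $-6550263549$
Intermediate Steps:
$k{\left(D,u \right)} = \frac{9}{-5 - 2 u \left(-483 + D\right)}$ ($k{\left(D,u \right)} = \frac{9}{-5 - \left(D - 483\right) \left(u + u\right)} = \frac{9}{-5 - \left(-483 + D\right) 2 u} = \frac{9}{-5 - 2 u \left(-483 + D\right)}$)
$S{\left(L \right)} = L \left(14 - 8 L\right)$ ($S{\left(L \right)} = \left(- 4 \cdot 2 L + 14\right) L = \left(- 8 L + 14\right) L = \left(14 - 8 L\right) L = L \left(14 - 8 L\right)$)
$- \frac{40287}{\frac{1}{82545}} + \frac{S{\left(-243 \right)}}{k{\left(281,151 \right)}} = - \frac{40287}{\frac{1}{82545}} + \frac{2 \left(-243\right) \left(7 - -972\right)}{\left(-9\right) \frac{1}{5 - 145866 + 2 \cdot 281 \cdot 151}} = - 40287 \frac{1}{\frac{1}{82545}} + \frac{2 \left(-243\right) \left(7 + 972\right)}{\left(-9\right) \frac{1}{5 - 145866 + 84862}} = \left(-40287\right) 82545 + \frac{2 \left(-243\right) 979}{\left(-9\right) \frac{1}{-60999}} = -3325490415 - \frac{475794}{\left(-9\right) \left(- \frac{1}{60999}\right)} = -3325490415 - \frac{475794}{\frac{3}{20333}} = -3325490415 - 3224773134 = -6550263549$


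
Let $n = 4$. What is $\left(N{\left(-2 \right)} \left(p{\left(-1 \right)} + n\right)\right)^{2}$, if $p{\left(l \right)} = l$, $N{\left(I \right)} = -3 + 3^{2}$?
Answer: $324$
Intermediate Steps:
$N{\left(I \right)} = 6$ ($N{\left(I \right)} = -3 + 9 = 6$)
$\left(N{\left(-2 \right)} \left(p{\left(-1 \right)} + n\right)\right)^{2} = \left(6 \left(-1 + 4\right)\right)^{2} = \left(6 \cdot 3\right)^{2} = 18^{2} = 324$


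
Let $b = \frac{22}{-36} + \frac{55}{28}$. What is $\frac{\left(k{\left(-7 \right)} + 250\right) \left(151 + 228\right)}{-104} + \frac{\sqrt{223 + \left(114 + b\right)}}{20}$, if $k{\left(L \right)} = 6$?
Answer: $- \frac{12128}{13} + \frac{\sqrt{596855}}{840} \approx -932.0$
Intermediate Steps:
$b = \frac{341}{252}$ ($b = 22 \left(- \frac{1}{36}\right) + 55 \cdot \frac{1}{28} = - \frac{11}{18} + \frac{55}{28} = \frac{341}{252} \approx 1.3532$)
$\frac{\left(k{\left(-7 \right)} + 250\right) \left(151 + 228\right)}{-104} + \frac{\sqrt{223 + \left(114 + b\right)}}{20} = \frac{\left(6 + 250\right) \left(151 + 228\right)}{-104} + \frac{\sqrt{223 + \left(114 + \frac{341}{252}\right)}}{20} = 256 \cdot 379 \left(- \frac{1}{104}\right) + \sqrt{223 + \frac{29069}{252}} \cdot \frac{1}{20} = 97024 \left(- \frac{1}{104}\right) + \sqrt{\frac{85265}{252}} \cdot \frac{1}{20} = - \frac{12128}{13} + \frac{\sqrt{596855}}{42} \cdot \frac{1}{20} = - \frac{12128}{13} + \frac{\sqrt{596855}}{840}$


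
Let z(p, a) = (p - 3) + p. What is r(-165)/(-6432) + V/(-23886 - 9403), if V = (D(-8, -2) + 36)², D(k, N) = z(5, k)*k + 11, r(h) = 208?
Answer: -465319/13382178 ≈ -0.034772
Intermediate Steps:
z(p, a) = -3 + 2*p (z(p, a) = (-3 + p) + p = -3 + 2*p)
D(k, N) = 11 + 7*k (D(k, N) = (-3 + 2*5)*k + 11 = (-3 + 10)*k + 11 = 7*k + 11 = 11 + 7*k)
V = 81 (V = ((11 + 7*(-8)) + 36)² = ((11 - 56) + 36)² = (-45 + 36)² = (-9)² = 81)
r(-165)/(-6432) + V/(-23886 - 9403) = 208/(-6432) + 81/(-23886 - 9403) = 208*(-1/6432) + 81/(-33289) = -13/402 + 81*(-1/33289) = -13/402 - 81/33289 = -465319/13382178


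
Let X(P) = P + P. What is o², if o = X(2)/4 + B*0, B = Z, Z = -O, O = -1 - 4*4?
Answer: 1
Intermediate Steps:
O = -17 (O = -1 - 16 = -17)
Z = 17 (Z = -1*(-17) = 17)
X(P) = 2*P
B = 17
o = 1 (o = (2*2)/4 + 17*0 = 4*(¼) + 0 = 1 + 0 = 1)
o² = 1² = 1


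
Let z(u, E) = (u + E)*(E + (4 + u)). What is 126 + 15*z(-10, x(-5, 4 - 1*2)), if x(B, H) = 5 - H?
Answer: 441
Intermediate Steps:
z(u, E) = (E + u)*(4 + E + u)
126 + 15*z(-10, x(-5, 4 - 1*2)) = 126 + 15*((5 - (4 - 1*2))**2 + (-10)**2 + 4*(5 - (4 - 1*2)) + 4*(-10) + 2*(5 - (4 - 1*2))*(-10)) = 126 + 15*((5 - (4 - 2))**2 + 100 + 4*(5 - (4 - 2)) - 40 + 2*(5 - (4 - 2))*(-10)) = 126 + 15*((5 - 1*2)**2 + 100 + 4*(5 - 1*2) - 40 + 2*(5 - 1*2)*(-10)) = 126 + 15*((5 - 2)**2 + 100 + 4*(5 - 2) - 40 + 2*(5 - 2)*(-10)) = 126 + 15*(3**2 + 100 + 4*3 - 40 + 2*3*(-10)) = 126 + 15*(9 + 100 + 12 - 40 - 60) = 126 + 15*21 = 126 + 315 = 441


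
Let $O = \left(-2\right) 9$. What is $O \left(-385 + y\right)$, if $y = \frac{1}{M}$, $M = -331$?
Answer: $\frac{2293848}{331} \approx 6930.1$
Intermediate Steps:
$O = -18$
$y = - \frac{1}{331}$ ($y = \frac{1}{-331} = - \frac{1}{331} \approx -0.0030211$)
$O \left(-385 + y\right) = - 18 \left(-385 - \frac{1}{331}\right) = \left(-18\right) \left(- \frac{127436}{331}\right) = \frac{2293848}{331}$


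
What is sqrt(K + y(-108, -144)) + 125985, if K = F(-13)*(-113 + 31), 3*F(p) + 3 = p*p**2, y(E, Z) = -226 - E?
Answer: 125985 + sqrt(540138)/3 ≈ 1.2623e+5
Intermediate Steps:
F(p) = -1 + p**3/3 (F(p) = -1 + (p*p**2)/3 = -1 + p**3/3)
K = 180400/3 (K = (-1 + (1/3)*(-13)**3)*(-113 + 31) = (-1 + (1/3)*(-2197))*(-82) = (-1 - 2197/3)*(-82) = -2200/3*(-82) = 180400/3 ≈ 60133.)
sqrt(K + y(-108, -144)) + 125985 = sqrt(180400/3 + (-226 - 1*(-108))) + 125985 = sqrt(180400/3 + (-226 + 108)) + 125985 = sqrt(180400/3 - 118) + 125985 = sqrt(180046/3) + 125985 = sqrt(540138)/3 + 125985 = 125985 + sqrt(540138)/3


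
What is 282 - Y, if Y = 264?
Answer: 18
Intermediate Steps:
282 - Y = 282 - 1*264 = 282 - 264 = 18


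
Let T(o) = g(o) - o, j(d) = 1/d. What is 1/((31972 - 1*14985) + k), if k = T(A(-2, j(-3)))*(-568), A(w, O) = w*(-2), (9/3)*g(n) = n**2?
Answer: 3/48689 ≈ 6.1616e-5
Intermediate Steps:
g(n) = n**2/3
A(w, O) = -2*w
T(o) = -o + o**2/3 (T(o) = o**2/3 - o = -o + o**2/3)
k = -2272/3 (k = ((-2*(-2))*(-3 - 2*(-2))/3)*(-568) = ((1/3)*4*(-3 + 4))*(-568) = ((1/3)*4*1)*(-568) = (4/3)*(-568) = -2272/3 ≈ -757.33)
1/((31972 - 1*14985) + k) = 1/((31972 - 1*14985) - 2272/3) = 1/((31972 - 14985) - 2272/3) = 1/(16987 - 2272/3) = 1/(48689/3) = 3/48689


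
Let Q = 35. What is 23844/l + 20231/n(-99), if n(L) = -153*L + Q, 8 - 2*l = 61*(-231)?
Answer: 1009236085/214051018 ≈ 4.7149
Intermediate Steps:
l = 14099/2 (l = 4 - 61*(-231)/2 = 4 - ½*(-14091) = 4 + 14091/2 = 14099/2 ≈ 7049.5)
n(L) = 35 - 153*L (n(L) = -153*L + 35 = 35 - 153*L)
23844/l + 20231/n(-99) = 23844/(14099/2) + 20231/(35 - 153*(-99)) = 23844*(2/14099) + 20231/(35 + 15147) = 47688/14099 + 20231/15182 = 1009236085/214051018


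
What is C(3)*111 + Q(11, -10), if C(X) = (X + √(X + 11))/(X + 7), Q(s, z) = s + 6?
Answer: 503/10 + 111*√14/10 ≈ 91.832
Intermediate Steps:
Q(s, z) = 6 + s
C(X) = (X + √(11 + X))/(7 + X)
C(3)*111 + Q(11, -10) = ((3 + √(11 + 3))/(7 + 3))*111 + (6 + 11) = ((3 + √14)/10)*111 + 17 = (3/10 + √14/10)*111 + 17 = (333/10 + 111*√14/10) + 17 = 503/10 + 111*√14/10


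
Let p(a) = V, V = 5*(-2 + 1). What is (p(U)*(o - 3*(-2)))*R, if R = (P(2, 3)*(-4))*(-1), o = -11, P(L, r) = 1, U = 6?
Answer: 100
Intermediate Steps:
V = -5 (V = 5*(-1) = -5)
R = 4 (R = (1*(-4))*(-1) = -4*(-1) = 4)
p(a) = -5
(p(U)*(o - 3*(-2)))*R = -5*(-11 - 3*(-2))*4 = -5*(-11 + 6)*4 = -5*(-5)*4 = 25*4 = 100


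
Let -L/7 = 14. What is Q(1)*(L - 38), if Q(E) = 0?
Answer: 0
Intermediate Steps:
L = -98 (L = -7*14 = -98)
Q(1)*(L - 38) = 0*(-98 - 38) = 0*(-136) = 0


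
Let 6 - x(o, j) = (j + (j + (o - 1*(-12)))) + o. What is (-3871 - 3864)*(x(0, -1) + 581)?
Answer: -4463095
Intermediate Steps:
x(o, j) = -6 - 2*j - 2*o (x(o, j) = 6 - ((j + (j + (o - 1*(-12)))) + o) = 6 - ((j + (j + (o + 12))) + o) = 6 - ((j + (j + (12 + o))) + o) = 6 - ((j + (12 + j + o)) + o) = 6 - ((12 + o + 2*j) + o) = 6 - (12 + 2*j + 2*o) = 6 + (-12 - 2*j - 2*o) = -6 - 2*j - 2*o)
(-3871 - 3864)*(x(0, -1) + 581) = (-3871 - 3864)*((-6 - 2*(-1) - 2*0) + 581) = -7735*((-6 + 2 + 0) + 581) = -7735*(-4 + 581) = -7735*577 = -4463095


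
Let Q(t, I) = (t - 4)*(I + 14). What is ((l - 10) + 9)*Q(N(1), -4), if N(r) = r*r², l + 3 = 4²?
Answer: -360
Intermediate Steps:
l = 13 (l = -3 + 4² = -3 + 16 = 13)
N(r) = r³
Q(t, I) = (-4 + t)*(14 + I)
((l - 10) + 9)*Q(N(1), -4) = ((13 - 10) + 9)*(-56 - 4*(-4) + 14*1³ - 4*1³) = (3 + 9)*(-56 + 16 + 14*1 - 4*1) = 12*(-56 + 16 + 14 - 4) = 12*(-30) = -360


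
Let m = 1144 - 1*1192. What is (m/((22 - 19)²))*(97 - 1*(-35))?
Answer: -704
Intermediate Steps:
m = -48 (m = 1144 - 1192 = -48)
(m/((22 - 19)²))*(97 - 1*(-35)) = (-48/(22 - 19)²)*(97 - 1*(-35)) = (-48/(3²))*(97 + 35) = -48/9*132 = -48*⅑*132 = -16/3*132 = -704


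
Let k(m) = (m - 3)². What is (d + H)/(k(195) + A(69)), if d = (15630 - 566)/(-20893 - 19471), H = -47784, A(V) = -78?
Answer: -241096055/185603763 ≈ -1.2990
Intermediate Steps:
k(m) = (-3 + m)²
d = -3766/10091 (d = 15064/(-40364) = 15064*(-1/40364) = -3766/10091 ≈ -0.37320)
(d + H)/(k(195) + A(69)) = (-3766/10091 - 47784)/((-3 + 195)² - 78) = -482192110/(10091*(192² - 78)) = -482192110/(10091*(36864 - 78)) = -482192110/10091/36786 = -482192110/10091*1/36786 = -241096055/185603763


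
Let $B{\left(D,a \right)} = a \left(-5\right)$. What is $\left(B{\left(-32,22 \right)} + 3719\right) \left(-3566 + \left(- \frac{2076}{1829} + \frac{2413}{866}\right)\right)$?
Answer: $- \frac{20375048942667}{1583914} \approx -1.2864 \cdot 10^{7}$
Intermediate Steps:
$B{\left(D,a \right)} = - 5 a$
$\left(B{\left(-32,22 \right)} + 3719\right) \left(-3566 + \left(- \frac{2076}{1829} + \frac{2413}{866}\right)\right) = \left(\left(-5\right) 22 + 3719\right) \left(-3566 + \left(- \frac{2076}{1829} + \frac{2413}{866}\right)\right) = \left(-110 + 3719\right) \left(-3566 + \left(\left(-2076\right) \frac{1}{1829} + 2413 \cdot \frac{1}{866}\right)\right) = 3609 \left(-3566 + \left(- \frac{2076}{1829} + \frac{2413}{866}\right)\right) = 3609 \left(-3566 + \frac{2615561}{1583914}\right) = 3609 \left(- \frac{5645621763}{1583914}\right) = - \frac{20375048942667}{1583914}$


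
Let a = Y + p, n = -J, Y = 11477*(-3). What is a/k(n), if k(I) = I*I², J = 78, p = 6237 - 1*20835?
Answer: 16343/158184 ≈ 0.10332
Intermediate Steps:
p = -14598 (p = 6237 - 20835 = -14598)
Y = -34431
n = -78 (n = -1*78 = -78)
k(I) = I³
a = -49029 (a = -34431 - 14598 = -49029)
a/k(n) = -49029/((-78)³) = -49029/(-474552) = -49029*(-1/474552) = 16343/158184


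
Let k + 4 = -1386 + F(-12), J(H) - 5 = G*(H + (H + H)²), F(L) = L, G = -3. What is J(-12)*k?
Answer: 2365174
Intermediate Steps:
J(H) = 5 - 12*H² - 3*H (J(H) = 5 - 3*(H + (H + H)²) = 5 - 3*(H + (2*H)²) = 5 - 3*(H + 4*H²) = 5 + (-12*H² - 3*H) = 5 - 12*H² - 3*H)
k = -1402 (k = -4 + (-1386 - 12) = -4 - 1398 = -1402)
J(-12)*k = (5 - 12*(-12)² - 3*(-12))*(-1402) = (5 - 12*144 + 36)*(-1402) = (5 - 1728 + 36)*(-1402) = -1687*(-1402) = 2365174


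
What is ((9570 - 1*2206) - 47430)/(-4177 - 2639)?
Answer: 20033/3408 ≈ 5.8782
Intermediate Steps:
((9570 - 1*2206) - 47430)/(-4177 - 2639) = ((9570 - 2206) - 47430)/(-6816) = (7364 - 47430)*(-1/6816) = -40066*(-1/6816) = 20033/3408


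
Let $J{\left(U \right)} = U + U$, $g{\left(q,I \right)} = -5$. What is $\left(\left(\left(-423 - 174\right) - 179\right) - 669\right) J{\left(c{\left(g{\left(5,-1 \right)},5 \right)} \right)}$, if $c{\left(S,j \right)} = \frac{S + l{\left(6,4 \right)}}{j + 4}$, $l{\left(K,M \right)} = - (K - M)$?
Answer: $\frac{20230}{9} \approx 2247.8$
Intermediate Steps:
$l{\left(K,M \right)} = M - K$
$c{\left(S,j \right)} = \frac{-2 + S}{4 + j}$ ($c{\left(S,j \right)} = \frac{S + \left(4 - 6\right)}{j + 4} = \frac{S + \left(4 - 6\right)}{4 + j} = \frac{S - 2}{4 + j} = \frac{-2 + S}{4 + j}$)
$J{\left(U \right)} = 2 U$
$\left(\left(\left(-423 - 174\right) - 179\right) - 669\right) J{\left(c{\left(g{\left(5,-1 \right)},5 \right)} \right)} = \left(\left(\left(-423 - 174\right) - 179\right) - 669\right) 2 \frac{-2 - 5}{4 + 5} = \left(\left(-597 - 179\right) - 669\right) 2 \cdot \frac{1}{9} \left(-7\right) = \left(-776 - 669\right) 2 \cdot \frac{1}{9} \left(-7\right) = - 1445 \cdot 2 \left(- \frac{7}{9}\right) = \left(-1445\right) \left(- \frac{14}{9}\right) = \frac{20230}{9}$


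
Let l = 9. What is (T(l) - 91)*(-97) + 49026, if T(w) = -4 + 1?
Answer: 58144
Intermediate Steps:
T(w) = -3
(T(l) - 91)*(-97) + 49026 = (-3 - 91)*(-97) + 49026 = -94*(-97) + 49026 = 9118 + 49026 = 58144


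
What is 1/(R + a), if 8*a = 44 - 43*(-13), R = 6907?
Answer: 8/55859 ≈ 0.00014322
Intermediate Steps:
a = 603/8 (a = (44 - 43*(-13))/8 = (44 + 559)/8 = (1/8)*603 = 603/8 ≈ 75.375)
1/(R + a) = 1/(6907 + 603/8) = 1/(55859/8) = 8/55859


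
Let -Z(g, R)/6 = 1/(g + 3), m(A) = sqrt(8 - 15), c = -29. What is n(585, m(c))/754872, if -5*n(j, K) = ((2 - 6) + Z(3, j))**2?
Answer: -5/754872 ≈ -6.6236e-6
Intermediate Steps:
m(A) = I*sqrt(7) (m(A) = sqrt(-7) = I*sqrt(7))
Z(g, R) = -6/(3 + g) (Z(g, R) = -6/(g + 3) = -6/(3 + g))
n(j, K) = -5 (n(j, K) = -((2 - 6) - 6/(3 + 3))**2/5 = -(-4 - 6/6)**2/5 = -(-4 - 6*1/6)**2/5 = -(-4 - 1)**2/5 = -1/5*(-5)**2 = -1/5*25 = -5)
n(585, m(c))/754872 = -5/754872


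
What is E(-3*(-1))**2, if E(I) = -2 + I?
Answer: 1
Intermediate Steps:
E(-3*(-1))**2 = (-2 - 3*(-1))**2 = (-2 + 3)**2 = 1**2 = 1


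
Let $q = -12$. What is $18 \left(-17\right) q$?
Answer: $3672$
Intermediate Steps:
$18 \left(-17\right) q = 18 \left(-17\right) \left(-12\right) = \left(-306\right) \left(-12\right) = 3672$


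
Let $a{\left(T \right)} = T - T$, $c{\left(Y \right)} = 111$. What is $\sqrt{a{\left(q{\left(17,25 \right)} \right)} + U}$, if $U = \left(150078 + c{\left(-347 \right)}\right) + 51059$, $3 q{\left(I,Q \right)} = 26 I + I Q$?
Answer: $4 \sqrt{12578} \approx 448.61$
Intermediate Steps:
$q{\left(I,Q \right)} = \frac{26 I}{3} + \frac{I Q}{3}$ ($q{\left(I,Q \right)} = \frac{26 I + I Q}{3} = \frac{26 I}{3} + \frac{I Q}{3}$)
$a{\left(T \right)} = 0$
$U = 201248$ ($U = \left(150078 + 111\right) + 51059 = 150189 + 51059 = 201248$)
$\sqrt{a{\left(q{\left(17,25 \right)} \right)} + U} = \sqrt{0 + 201248} = \sqrt{201248} = 4 \sqrt{12578}$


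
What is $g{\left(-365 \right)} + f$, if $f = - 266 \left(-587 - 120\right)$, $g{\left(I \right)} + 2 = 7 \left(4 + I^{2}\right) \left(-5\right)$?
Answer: $-4474955$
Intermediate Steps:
$g{\left(I \right)} = -142 - 35 I^{2}$ ($g{\left(I \right)} = -2 + 7 \left(4 + I^{2}\right) \left(-5\right) = -2 + 7 \left(-20 - 5 I^{2}\right) = -2 - \left(140 + 35 I^{2}\right) = -142 - 35 I^{2}$)
$f = 188062$ ($f = \left(-266\right) \left(-707\right) = 188062$)
$g{\left(-365 \right)} + f = \left(-142 - 35 \left(-365\right)^{2}\right) + 188062 = \left(-142 - 4662875\right) + 188062 = -4663017 + 188062 = -4474955$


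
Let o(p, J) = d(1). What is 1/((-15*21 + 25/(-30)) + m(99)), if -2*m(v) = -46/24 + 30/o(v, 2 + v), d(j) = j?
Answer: -8/2639 ≈ -0.0030315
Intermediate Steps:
o(p, J) = 1
m(v) = -337/24 (m(v) = -(-46/24 + 30/1)/2 = -(-46*1/24 + 30*1)/2 = -(-23/12 + 30)/2 = -1/2*337/12 = -337/24)
1/((-15*21 + 25/(-30)) + m(99)) = 1/((-15*21 + 25/(-30)) - 337/24) = 1/((-315 + 25*(-1/30)) - 337/24) = 1/((-315 - 5/6) - 337/24) = 1/(-1895/6 - 337/24) = 1/(-2639/8) = -8/2639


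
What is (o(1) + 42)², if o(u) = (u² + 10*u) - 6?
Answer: 2209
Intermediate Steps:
o(u) = -6 + u² + 10*u
(o(1) + 42)² = ((-6 + 1² + 10*1) + 42)² = ((-6 + 1 + 10) + 42)² = (5 + 42)² = 47² = 2209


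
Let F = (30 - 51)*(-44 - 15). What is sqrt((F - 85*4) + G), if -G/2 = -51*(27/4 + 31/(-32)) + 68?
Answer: sqrt(21643)/4 ≈ 36.779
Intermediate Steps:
F = 1239 (F = -21*(-59) = 1239)
G = 7259/16 (G = -2*(-51*(27/4 + 31/(-32)) + 68) = -2*(-51*(27*(1/4) + 31*(-1/32)) + 68) = -2*(-51*(27/4 - 31/32) + 68) = -2*(-51*185/32 + 68) = -2*(-9435/32 + 68) = -2*(-7259/32) = 7259/16 ≈ 453.69)
sqrt((F - 85*4) + G) = sqrt((1239 - 85*4) + 7259/16) = sqrt((1239 - 340) + 7259/16) = sqrt(899 + 7259/16) = sqrt(21643/16) = sqrt(21643)/4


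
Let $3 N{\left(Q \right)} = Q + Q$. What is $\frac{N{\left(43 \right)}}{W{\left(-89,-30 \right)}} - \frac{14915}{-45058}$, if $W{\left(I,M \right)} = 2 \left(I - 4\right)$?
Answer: $\frac{2223791}{12571182} \approx 0.1769$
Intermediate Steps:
$N{\left(Q \right)} = \frac{2 Q}{3}$ ($N{\left(Q \right)} = \frac{Q + Q}{3} = \frac{2 Q}{3}$)
$W{\left(I,M \right)} = -8 + 2 I$ ($W{\left(I,M \right)} = 2 \left(-4 + I\right) = -8 + 2 I$)
$\frac{N{\left(43 \right)}}{W{\left(-89,-30 \right)}} - \frac{14915}{-45058} = \frac{\frac{2}{3} \cdot 43}{-8 + 2 \left(-89\right)} - \frac{14915}{-45058} = \frac{86}{3 \left(-8 - 178\right)} - - \frac{14915}{45058} = \frac{86}{3 \left(-186\right)} + \frac{14915}{45058} = \frac{86}{3} \left(- \frac{1}{186}\right) + \frac{14915}{45058} = - \frac{43}{279} + \frac{14915}{45058} = \frac{2223791}{12571182}$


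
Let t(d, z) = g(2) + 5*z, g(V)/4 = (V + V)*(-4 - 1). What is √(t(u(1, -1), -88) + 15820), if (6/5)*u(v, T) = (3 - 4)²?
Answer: 30*√17 ≈ 123.69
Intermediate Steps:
u(v, T) = ⅚ (u(v, T) = 5*(3 - 4)²/6 = (⅚)*(-1)² = (⅚)*1 = ⅚)
g(V) = -40*V (g(V) = 4*((V + V)*(-4 - 1)) = 4*((2*V)*(-5)) = 4*(-10*V) = -40*V)
t(d, z) = -80 + 5*z (t(d, z) = -40*2 + 5*z = -80 + 5*z)
√(t(u(1, -1), -88) + 15820) = √((-80 + 5*(-88)) + 15820) = √((-80 - 440) + 15820) = √(-520 + 15820) = √15300 = 30*√17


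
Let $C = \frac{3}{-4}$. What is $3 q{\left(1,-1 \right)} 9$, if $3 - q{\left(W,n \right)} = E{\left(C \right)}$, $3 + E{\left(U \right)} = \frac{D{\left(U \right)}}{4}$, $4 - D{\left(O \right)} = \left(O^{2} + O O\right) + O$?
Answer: $\frac{4401}{32} \approx 137.53$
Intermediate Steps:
$D{\left(O \right)} = 4 - O - 2 O^{2}$ ($D{\left(O \right)} = 4 - \left(\left(O^{2} + O O\right) + O\right) = 4 - \left(\left(O^{2} + O^{2}\right) + O\right) = 4 - \left(2 O^{2} + O\right) = 4 - \left(O + 2 O^{2}\right) = 4 - O - 2 O^{2}$)
$C = - \frac{3}{4}$ ($C = 3 \left(- \frac{1}{4}\right) = - \frac{3}{4} \approx -0.75$)
$E{\left(U \right)} = -2 - \frac{U^{2}}{2} - \frac{U}{4}$ ($E{\left(U \right)} = -3 + \frac{4 - U - 2 U^{2}}{4} = -3 + \left(4 - U - 2 U^{2}\right) \frac{1}{4} = -3 - \left(-1 + \frac{U^{2}}{2} + \frac{U}{4}\right) = -2 - \frac{U^{2}}{2} - \frac{U}{4}$)
$q{\left(W,n \right)} = \frac{163}{32}$ ($q{\left(W,n \right)} = 3 - \left(-2 - \frac{\left(- \frac{3}{4}\right)^{2}}{2} - - \frac{3}{16}\right) = 3 - \left(-2 - \frac{9}{32} + \frac{3}{16}\right) = 3 - - \frac{67}{32} = 3 + \frac{67}{32} = \frac{163}{32}$)
$3 q{\left(1,-1 \right)} 9 = 3 \cdot \frac{163}{32} \cdot 9 = \frac{489}{32} \cdot 9 = \frac{4401}{32}$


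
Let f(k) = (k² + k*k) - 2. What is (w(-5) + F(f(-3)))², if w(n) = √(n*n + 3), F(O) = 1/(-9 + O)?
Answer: 1373/49 + 4*√7/7 ≈ 29.532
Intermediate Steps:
f(k) = -2 + 2*k² (f(k) = (k² + k²) - 2 = 2*k² - 2 = -2 + 2*k²)
w(n) = √(3 + n²) (w(n) = √(n² + 3) = √(3 + n²))
(w(-5) + F(f(-3)))² = (√(3 + (-5)²) + 1/(-9 + (-2 + 2*(-3)²)))² = (√(3 + 25) + 1/(-9 + (-2 + 2*9)))² = (√28 + 1/(-9 + (-2 + 18)))² = (2*√7 + 1/(-9 + 16))² = (2*√7 + 1/7)² = (2*√7 + ⅐)² = (⅐ + 2*√7)²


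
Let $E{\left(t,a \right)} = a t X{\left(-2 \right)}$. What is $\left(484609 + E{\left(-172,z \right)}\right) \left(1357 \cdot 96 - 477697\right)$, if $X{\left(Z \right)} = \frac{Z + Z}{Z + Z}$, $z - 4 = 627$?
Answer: $-130658551725$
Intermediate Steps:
$z = 631$ ($z = 4 + 627 = 631$)
$X{\left(Z \right)} = 1$ ($X{\left(Z \right)} = \frac{2 Z}{2 Z} = 2 Z \frac{1}{2 Z} = 1$)
$E{\left(t,a \right)} = a t$ ($E{\left(t,a \right)} = a t 1 = a t$)
$\left(484609 + E{\left(-172,z \right)}\right) \left(1357 \cdot 96 - 477697\right) = \left(484609 + 631 \left(-172\right)\right) \left(1357 \cdot 96 - 477697\right) = \left(484609 - 108532\right) \left(130272 - 477697\right) = 376077 \left(-347425\right) = -130658551725$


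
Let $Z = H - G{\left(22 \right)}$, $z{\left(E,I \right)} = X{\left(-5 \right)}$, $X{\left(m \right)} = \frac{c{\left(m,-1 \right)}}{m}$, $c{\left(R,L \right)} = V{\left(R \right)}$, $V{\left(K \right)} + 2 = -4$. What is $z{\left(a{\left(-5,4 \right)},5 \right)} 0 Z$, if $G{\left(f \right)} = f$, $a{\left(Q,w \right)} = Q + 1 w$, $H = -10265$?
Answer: $0$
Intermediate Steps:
$a{\left(Q,w \right)} = Q + w$
$V{\left(K \right)} = -6$ ($V{\left(K \right)} = -2 - 4 = -6$)
$c{\left(R,L \right)} = -6$
$X{\left(m \right)} = - \frac{6}{m}$
$z{\left(E,I \right)} = \frac{6}{5}$ ($z{\left(E,I \right)} = - \frac{6}{-5} = \left(-6\right) \left(- \frac{1}{5}\right) = \frac{6}{5}$)
$Z = -10287$ ($Z = -10265 - 22 = -10287$)
$z{\left(a{\left(-5,4 \right)},5 \right)} 0 Z = \frac{6}{5} \cdot 0 \left(-10287\right) = 0 \left(-10287\right) = 0$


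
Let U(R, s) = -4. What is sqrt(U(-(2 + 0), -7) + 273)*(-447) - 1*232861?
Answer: -232861 - 447*sqrt(269) ≈ -2.4019e+5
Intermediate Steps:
sqrt(U(-(2 + 0), -7) + 273)*(-447) - 1*232861 = sqrt(-4 + 273)*(-447) - 1*232861 = sqrt(269)*(-447) - 232861 = -447*sqrt(269) - 232861 = -232861 - 447*sqrt(269)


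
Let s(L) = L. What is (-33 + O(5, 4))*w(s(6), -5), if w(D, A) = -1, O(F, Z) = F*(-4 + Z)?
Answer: 33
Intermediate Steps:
(-33 + O(5, 4))*w(s(6), -5) = (-33 + 5*(-4 + 4))*(-1) = (-33 + 5*0)*(-1) = (-33 + 0)*(-1) = -33*(-1) = 33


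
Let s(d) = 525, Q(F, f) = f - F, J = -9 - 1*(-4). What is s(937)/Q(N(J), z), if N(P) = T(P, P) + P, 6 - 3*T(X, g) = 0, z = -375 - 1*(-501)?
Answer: 175/43 ≈ 4.0698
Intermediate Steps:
J = -5 (J = -9 + 4 = -5)
z = 126 (z = -375 + 501 = 126)
T(X, g) = 2 (T(X, g) = 2 - ⅓*0 = 2 + 0 = 2)
N(P) = 2 + P
s(937)/Q(N(J), z) = 525/(126 - (2 - 5)) = 525/(126 - 1*(-3)) = 525/(126 + 3) = 525/129 = 525*(1/129) = 175/43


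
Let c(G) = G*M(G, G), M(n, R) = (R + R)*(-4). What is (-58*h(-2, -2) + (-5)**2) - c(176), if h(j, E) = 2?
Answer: 247717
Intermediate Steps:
M(n, R) = -8*R (M(n, R) = (2*R)*(-4) = -8*R)
c(G) = -8*G**2 (c(G) = G*(-8*G) = -8*G**2)
(-58*h(-2, -2) + (-5)**2) - c(176) = (-58*2 + (-5)**2) - (-8)*176**2 = (-116 + 25) - (-8)*30976 = -91 - 1*(-247808) = -91 + 247808 = 247717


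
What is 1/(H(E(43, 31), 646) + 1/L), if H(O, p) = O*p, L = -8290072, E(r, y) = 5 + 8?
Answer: 8290072/69620024655 ≈ 0.00011908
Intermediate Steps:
E(r, y) = 13
1/(H(E(43, 31), 646) + 1/L) = 1/(13*646 + 1/(-8290072)) = 1/(8398 - 1/8290072) = 1/(69620024655/8290072) = 8290072/69620024655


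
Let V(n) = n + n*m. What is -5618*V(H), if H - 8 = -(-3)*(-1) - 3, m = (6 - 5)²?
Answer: -22472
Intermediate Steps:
m = 1 (m = 1² = 1)
H = 2 (H = 8 + (-(-3)*(-1) - 3) = 8 + (-1*3 - 3) = 8 + (-3 - 3) = 8 - 6 = 2)
V(n) = 2*n (V(n) = n + n*1 = n + n = 2*n)
-5618*V(H) = -11236*2 = -5618*4 = -22472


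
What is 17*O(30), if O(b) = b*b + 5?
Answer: 15385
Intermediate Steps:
O(b) = 5 + b² (O(b) = b² + 5 = 5 + b²)
17*O(30) = 17*(5 + 30²) = 17*(5 + 900) = 17*905 = 15385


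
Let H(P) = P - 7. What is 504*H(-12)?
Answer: -9576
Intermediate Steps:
H(P) = -7 + P
504*H(-12) = 504*(-7 - 12) = 504*(-19) = -9576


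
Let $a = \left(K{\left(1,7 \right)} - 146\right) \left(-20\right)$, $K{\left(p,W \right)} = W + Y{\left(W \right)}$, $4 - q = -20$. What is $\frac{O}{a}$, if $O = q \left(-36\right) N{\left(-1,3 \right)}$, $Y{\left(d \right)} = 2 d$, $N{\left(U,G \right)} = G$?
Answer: $- \frac{648}{625} \approx -1.0368$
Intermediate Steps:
$q = 24$ ($q = 4 - -20 = 4 + 20 = 24$)
$K{\left(p,W \right)} = 3 W$ ($K{\left(p,W \right)} = W + 2 W = 3 W$)
$O = -2592$ ($O = 24 \left(-36\right) 3 = \left(-864\right) 3 = -2592$)
$a = 2500$ ($a = \left(3 \cdot 7 - 146\right) \left(-20\right) = \left(21 - 146\right) \left(-20\right) = \left(-125\right) \left(-20\right) = 2500$)
$\frac{O}{a} = - \frac{2592}{2500} = \left(-2592\right) \frac{1}{2500} = - \frac{648}{625}$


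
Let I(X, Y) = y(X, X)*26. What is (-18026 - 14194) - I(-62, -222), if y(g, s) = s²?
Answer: -132164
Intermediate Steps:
I(X, Y) = 26*X² (I(X, Y) = X²*26 = 26*X²)
(-18026 - 14194) - I(-62, -222) = (-18026 - 14194) - 26*(-62)² = -32220 - 26*3844 = -32220 - 1*99944 = -32220 - 99944 = -132164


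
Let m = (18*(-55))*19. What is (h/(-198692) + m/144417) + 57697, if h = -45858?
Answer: 21225507688633/367878238 ≈ 57697.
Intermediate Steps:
m = -18810 (m = -990*19 = -18810)
(h/(-198692) + m/144417) + 57697 = (-45858/(-198692) - 18810/144417) + 57697 = (-45858*(-1/198692) - 18810*1/144417) + 57697 = (22929/99346 - 6270/48139) + 57697 = 36990747/367878238 + 57697 = 21225507688633/367878238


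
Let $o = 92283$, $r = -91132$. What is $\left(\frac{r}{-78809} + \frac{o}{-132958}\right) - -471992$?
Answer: $\frac{4945672492085333}{10478287022} \approx 4.7199 \cdot 10^{5}$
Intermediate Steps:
$\left(\frac{r}{-78809} + \frac{o}{-132958}\right) - -471992 = \left(- \frac{91132}{-78809} + \frac{92283}{-132958}\right) - -471992 = \left(\left(-91132\right) \left(- \frac{1}{78809}\right) + 92283 \left(- \frac{1}{132958}\right)\right) + 471992 = \left(\frac{91132}{78809} - \frac{92283}{132958}\right) + 471992 = \frac{4843997509}{10478287022} + 471992 = \frac{4945672492085333}{10478287022}$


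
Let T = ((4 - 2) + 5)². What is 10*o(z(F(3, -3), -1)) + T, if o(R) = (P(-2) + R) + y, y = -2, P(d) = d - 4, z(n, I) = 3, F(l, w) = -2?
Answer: -1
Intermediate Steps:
T = 49 (T = (2 + 5)² = 7² = 49)
P(d) = -4 + d
o(R) = -8 + R (o(R) = ((-4 - 2) + R) - 2 = (-6 + R) - 2 = -8 + R)
10*o(z(F(3, -3), -1)) + T = 10*(-8 + 3) + 49 = 10*(-5) + 49 = -50 + 49 = -1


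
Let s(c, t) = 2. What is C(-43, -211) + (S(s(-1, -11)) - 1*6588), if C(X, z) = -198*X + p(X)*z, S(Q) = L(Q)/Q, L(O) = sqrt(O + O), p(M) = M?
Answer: 11000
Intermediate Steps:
L(O) = sqrt(2)*sqrt(O) (L(O) = sqrt(2*O) = sqrt(2)*sqrt(O))
S(Q) = sqrt(2)/sqrt(Q) (S(Q) = (sqrt(2)*sqrt(Q))/Q = sqrt(2)/sqrt(Q))
C(X, z) = -198*X + X*z
C(-43, -211) + (S(s(-1, -11)) - 1*6588) = -43*(-198 - 211) + (sqrt(2)/sqrt(2) - 1*6588) = -43*(-409) + (sqrt(2)*(sqrt(2)/2) - 6588) = 17587 + (1 - 6588) = 17587 - 6587 = 11000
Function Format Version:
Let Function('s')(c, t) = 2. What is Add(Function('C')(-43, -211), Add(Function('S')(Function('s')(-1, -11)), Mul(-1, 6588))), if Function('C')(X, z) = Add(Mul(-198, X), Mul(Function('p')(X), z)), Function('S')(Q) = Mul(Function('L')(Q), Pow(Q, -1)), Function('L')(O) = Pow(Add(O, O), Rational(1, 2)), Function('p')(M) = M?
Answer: 11000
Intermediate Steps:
Function('L')(O) = Mul(Pow(2, Rational(1, 2)), Pow(O, Rational(1, 2))) (Function('L')(O) = Pow(Mul(2, O), Rational(1, 2)) = Mul(Pow(2, Rational(1, 2)), Pow(O, Rational(1, 2))))
Function('S')(Q) = Mul(Pow(2, Rational(1, 2)), Pow(Q, Rational(-1, 2))) (Function('S')(Q) = Mul(Mul(Pow(2, Rational(1, 2)), Pow(Q, Rational(1, 2))), Pow(Q, -1)) = Mul(Pow(2, Rational(1, 2)), Pow(Q, Rational(-1, 2))))
Function('C')(X, z) = Add(Mul(-198, X), Mul(X, z))
Add(Function('C')(-43, -211), Add(Function('S')(Function('s')(-1, -11)), Mul(-1, 6588))) = Add(Mul(-43, Add(-198, -211)), Add(Mul(Pow(2, Rational(1, 2)), Pow(2, Rational(-1, 2))), Mul(-1, 6588))) = Add(Mul(-43, -409), Add(Mul(Pow(2, Rational(1, 2)), Mul(Rational(1, 2), Pow(2, Rational(1, 2)))), -6588)) = Add(17587, Add(1, -6588)) = Add(17587, -6587) = 11000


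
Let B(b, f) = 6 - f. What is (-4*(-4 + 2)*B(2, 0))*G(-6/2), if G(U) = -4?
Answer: -192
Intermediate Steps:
(-4*(-4 + 2)*B(2, 0))*G(-6/2) = -4*(-4 + 2)*(6 - 1*0)*(-4) = -(-8)*(6 + 0)*(-4) = -(-8)*6*(-4) = -4*(-12)*(-4) = 48*(-4) = -192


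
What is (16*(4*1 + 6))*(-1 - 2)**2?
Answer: 1440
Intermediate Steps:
(16*(4*1 + 6))*(-1 - 2)**2 = (16*(4 + 6))*(-3)**2 = (16*10)*9 = 160*9 = 1440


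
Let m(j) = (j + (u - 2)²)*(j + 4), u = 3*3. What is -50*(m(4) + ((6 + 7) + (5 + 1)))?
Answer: -22150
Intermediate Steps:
u = 9
m(j) = (4 + j)*(49 + j) (m(j) = (j + (9 - 2)²)*(j + 4) = (j + 7²)*(4 + j) = (j + 49)*(4 + j) = (49 + j)*(4 + j) = (4 + j)*(49 + j))
-50*(m(4) + ((6 + 7) + (5 + 1))) = -50*((196 + 4² + 53*4) + ((6 + 7) + (5 + 1))) = -50*((196 + 16 + 212) + (13 + 6)) = -50*(424 + 19) = -50*443 = -22150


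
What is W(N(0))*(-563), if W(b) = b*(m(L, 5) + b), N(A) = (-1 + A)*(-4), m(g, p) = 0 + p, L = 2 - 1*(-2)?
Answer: -20268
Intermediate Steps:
L = 4 (L = 2 + 2 = 4)
m(g, p) = p
N(A) = 4 - 4*A
W(b) = b*(5 + b)
W(N(0))*(-563) = ((4 - 4*0)*(5 + (4 - 4*0)))*(-563) = ((4 + 0)*(5 + (4 + 0)))*(-563) = (4*(5 + 4))*(-563) = (4*9)*(-563) = 36*(-563) = -20268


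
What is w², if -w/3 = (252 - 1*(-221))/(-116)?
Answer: 2013561/13456 ≈ 149.64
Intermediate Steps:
w = 1419/116 (w = -3*(252 - 1*(-221))/(-116) = -3*(252 + 221)*(-1)/116 = -1419*(-1)/116 = -3*(-473/116) = 1419/116 ≈ 12.233)
w² = (1419/116)² = 2013561/13456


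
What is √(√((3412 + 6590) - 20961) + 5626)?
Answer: √(5626 + I*√10959) ≈ 75.01 + 0.6978*I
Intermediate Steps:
√(√((3412 + 6590) - 20961) + 5626) = √(√(10002 - 20961) + 5626) = √(√(-10959) + 5626) = √(I*√10959 + 5626) = √(5626 + I*√10959)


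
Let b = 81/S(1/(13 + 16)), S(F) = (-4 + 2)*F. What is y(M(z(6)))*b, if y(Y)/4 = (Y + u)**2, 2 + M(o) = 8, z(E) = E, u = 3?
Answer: -380538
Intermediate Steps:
M(o) = 6 (M(o) = -2 + 8 = 6)
S(F) = -2*F
y(Y) = 4*(3 + Y)**2 (y(Y) = 4*(Y + 3)**2 = 4*(3 + Y)**2)
b = -2349/2 (b = 81/((-2/(13 + 16))) = 81/((-2/29)) = 81/((-2*1/29)) = 81/(-2/29) = 81*(-29/2) = -2349/2 ≈ -1174.5)
y(M(z(6)))*b = (4*(3 + 6)**2)*(-2349/2) = (4*9**2)*(-2349/2) = (4*81)*(-2349/2) = 324*(-2349/2) = -380538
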